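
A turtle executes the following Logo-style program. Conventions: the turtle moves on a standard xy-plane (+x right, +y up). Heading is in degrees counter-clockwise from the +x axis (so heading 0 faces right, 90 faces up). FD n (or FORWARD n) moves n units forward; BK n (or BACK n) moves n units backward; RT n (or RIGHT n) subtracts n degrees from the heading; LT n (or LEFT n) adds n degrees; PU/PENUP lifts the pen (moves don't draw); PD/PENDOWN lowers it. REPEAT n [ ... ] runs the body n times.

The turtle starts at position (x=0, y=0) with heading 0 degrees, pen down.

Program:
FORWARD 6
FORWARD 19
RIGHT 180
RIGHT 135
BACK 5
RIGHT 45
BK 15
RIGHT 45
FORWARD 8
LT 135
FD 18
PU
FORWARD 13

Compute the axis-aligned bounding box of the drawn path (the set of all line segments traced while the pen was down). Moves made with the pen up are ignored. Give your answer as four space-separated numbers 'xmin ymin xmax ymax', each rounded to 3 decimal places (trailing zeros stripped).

Answer: 0 -9.192 25 8.808

Derivation:
Executing turtle program step by step:
Start: pos=(0,0), heading=0, pen down
FD 6: (0,0) -> (6,0) [heading=0, draw]
FD 19: (6,0) -> (25,0) [heading=0, draw]
RT 180: heading 0 -> 180
RT 135: heading 180 -> 45
BK 5: (25,0) -> (21.464,-3.536) [heading=45, draw]
RT 45: heading 45 -> 0
BK 15: (21.464,-3.536) -> (6.464,-3.536) [heading=0, draw]
RT 45: heading 0 -> 315
FD 8: (6.464,-3.536) -> (12.121,-9.192) [heading=315, draw]
LT 135: heading 315 -> 90
FD 18: (12.121,-9.192) -> (12.121,8.808) [heading=90, draw]
PU: pen up
FD 13: (12.121,8.808) -> (12.121,21.808) [heading=90, move]
Final: pos=(12.121,21.808), heading=90, 6 segment(s) drawn

Segment endpoints: x in {0, 6, 6.464, 12.121, 12.121, 21.464, 25}, y in {-9.192, -3.536, -3.536, 0, 8.808}
xmin=0, ymin=-9.192, xmax=25, ymax=8.808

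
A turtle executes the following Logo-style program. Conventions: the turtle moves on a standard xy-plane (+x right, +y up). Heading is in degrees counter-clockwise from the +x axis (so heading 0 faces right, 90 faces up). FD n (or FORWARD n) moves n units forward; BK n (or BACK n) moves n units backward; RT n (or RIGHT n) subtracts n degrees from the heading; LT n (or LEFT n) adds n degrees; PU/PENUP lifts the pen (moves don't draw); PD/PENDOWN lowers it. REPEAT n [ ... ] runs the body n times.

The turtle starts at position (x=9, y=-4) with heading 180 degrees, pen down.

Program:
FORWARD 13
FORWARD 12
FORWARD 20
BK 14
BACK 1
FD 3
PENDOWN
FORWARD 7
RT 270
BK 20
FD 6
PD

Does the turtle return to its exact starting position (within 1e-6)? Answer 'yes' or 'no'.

Answer: no

Derivation:
Executing turtle program step by step:
Start: pos=(9,-4), heading=180, pen down
FD 13: (9,-4) -> (-4,-4) [heading=180, draw]
FD 12: (-4,-4) -> (-16,-4) [heading=180, draw]
FD 20: (-16,-4) -> (-36,-4) [heading=180, draw]
BK 14: (-36,-4) -> (-22,-4) [heading=180, draw]
BK 1: (-22,-4) -> (-21,-4) [heading=180, draw]
FD 3: (-21,-4) -> (-24,-4) [heading=180, draw]
PD: pen down
FD 7: (-24,-4) -> (-31,-4) [heading=180, draw]
RT 270: heading 180 -> 270
BK 20: (-31,-4) -> (-31,16) [heading=270, draw]
FD 6: (-31,16) -> (-31,10) [heading=270, draw]
PD: pen down
Final: pos=(-31,10), heading=270, 9 segment(s) drawn

Start position: (9, -4)
Final position: (-31, 10)
Distance = 42.379; >= 1e-6 -> NOT closed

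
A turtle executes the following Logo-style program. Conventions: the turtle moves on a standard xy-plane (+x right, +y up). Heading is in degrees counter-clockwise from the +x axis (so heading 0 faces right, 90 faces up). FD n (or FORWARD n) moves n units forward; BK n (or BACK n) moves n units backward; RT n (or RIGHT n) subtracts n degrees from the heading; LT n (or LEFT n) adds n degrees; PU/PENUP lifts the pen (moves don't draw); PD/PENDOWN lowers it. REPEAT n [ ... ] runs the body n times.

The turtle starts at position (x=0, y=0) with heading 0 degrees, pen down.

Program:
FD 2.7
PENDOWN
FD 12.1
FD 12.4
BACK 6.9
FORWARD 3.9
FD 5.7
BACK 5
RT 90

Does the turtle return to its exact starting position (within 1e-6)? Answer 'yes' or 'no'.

Answer: no

Derivation:
Executing turtle program step by step:
Start: pos=(0,0), heading=0, pen down
FD 2.7: (0,0) -> (2.7,0) [heading=0, draw]
PD: pen down
FD 12.1: (2.7,0) -> (14.8,0) [heading=0, draw]
FD 12.4: (14.8,0) -> (27.2,0) [heading=0, draw]
BK 6.9: (27.2,0) -> (20.3,0) [heading=0, draw]
FD 3.9: (20.3,0) -> (24.2,0) [heading=0, draw]
FD 5.7: (24.2,0) -> (29.9,0) [heading=0, draw]
BK 5: (29.9,0) -> (24.9,0) [heading=0, draw]
RT 90: heading 0 -> 270
Final: pos=(24.9,0), heading=270, 7 segment(s) drawn

Start position: (0, 0)
Final position: (24.9, 0)
Distance = 24.9; >= 1e-6 -> NOT closed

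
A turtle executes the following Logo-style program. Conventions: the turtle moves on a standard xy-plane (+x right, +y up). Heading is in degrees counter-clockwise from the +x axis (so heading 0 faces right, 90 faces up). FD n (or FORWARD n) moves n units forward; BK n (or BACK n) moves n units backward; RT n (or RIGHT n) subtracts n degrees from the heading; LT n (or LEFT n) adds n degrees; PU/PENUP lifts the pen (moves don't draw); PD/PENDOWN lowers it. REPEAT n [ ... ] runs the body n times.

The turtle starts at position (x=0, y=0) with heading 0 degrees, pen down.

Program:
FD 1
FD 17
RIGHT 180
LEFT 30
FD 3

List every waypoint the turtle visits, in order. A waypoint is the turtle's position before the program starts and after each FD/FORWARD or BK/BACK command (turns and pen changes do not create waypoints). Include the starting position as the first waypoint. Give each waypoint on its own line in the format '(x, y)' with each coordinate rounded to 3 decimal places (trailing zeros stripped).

Executing turtle program step by step:
Start: pos=(0,0), heading=0, pen down
FD 1: (0,0) -> (1,0) [heading=0, draw]
FD 17: (1,0) -> (18,0) [heading=0, draw]
RT 180: heading 0 -> 180
LT 30: heading 180 -> 210
FD 3: (18,0) -> (15.402,-1.5) [heading=210, draw]
Final: pos=(15.402,-1.5), heading=210, 3 segment(s) drawn
Waypoints (4 total):
(0, 0)
(1, 0)
(18, 0)
(15.402, -1.5)

Answer: (0, 0)
(1, 0)
(18, 0)
(15.402, -1.5)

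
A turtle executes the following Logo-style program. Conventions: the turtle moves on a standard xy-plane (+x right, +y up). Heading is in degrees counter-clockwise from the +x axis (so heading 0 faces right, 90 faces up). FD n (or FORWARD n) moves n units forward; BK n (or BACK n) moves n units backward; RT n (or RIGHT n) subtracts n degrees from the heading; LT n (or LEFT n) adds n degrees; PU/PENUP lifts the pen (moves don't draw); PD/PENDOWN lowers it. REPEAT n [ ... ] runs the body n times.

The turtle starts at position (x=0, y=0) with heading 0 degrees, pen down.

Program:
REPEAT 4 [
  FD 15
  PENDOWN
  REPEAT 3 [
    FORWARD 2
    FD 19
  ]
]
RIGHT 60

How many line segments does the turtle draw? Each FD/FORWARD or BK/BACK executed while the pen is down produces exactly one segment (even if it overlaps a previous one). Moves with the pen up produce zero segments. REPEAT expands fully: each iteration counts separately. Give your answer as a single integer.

Answer: 28

Derivation:
Executing turtle program step by step:
Start: pos=(0,0), heading=0, pen down
REPEAT 4 [
  -- iteration 1/4 --
  FD 15: (0,0) -> (15,0) [heading=0, draw]
  PD: pen down
  REPEAT 3 [
    -- iteration 1/3 --
    FD 2: (15,0) -> (17,0) [heading=0, draw]
    FD 19: (17,0) -> (36,0) [heading=0, draw]
    -- iteration 2/3 --
    FD 2: (36,0) -> (38,0) [heading=0, draw]
    FD 19: (38,0) -> (57,0) [heading=0, draw]
    -- iteration 3/3 --
    FD 2: (57,0) -> (59,0) [heading=0, draw]
    FD 19: (59,0) -> (78,0) [heading=0, draw]
  ]
  -- iteration 2/4 --
  FD 15: (78,0) -> (93,0) [heading=0, draw]
  PD: pen down
  REPEAT 3 [
    -- iteration 1/3 --
    FD 2: (93,0) -> (95,0) [heading=0, draw]
    FD 19: (95,0) -> (114,0) [heading=0, draw]
    -- iteration 2/3 --
    FD 2: (114,0) -> (116,0) [heading=0, draw]
    FD 19: (116,0) -> (135,0) [heading=0, draw]
    -- iteration 3/3 --
    FD 2: (135,0) -> (137,0) [heading=0, draw]
    FD 19: (137,0) -> (156,0) [heading=0, draw]
  ]
  -- iteration 3/4 --
  FD 15: (156,0) -> (171,0) [heading=0, draw]
  PD: pen down
  REPEAT 3 [
    -- iteration 1/3 --
    FD 2: (171,0) -> (173,0) [heading=0, draw]
    FD 19: (173,0) -> (192,0) [heading=0, draw]
    -- iteration 2/3 --
    FD 2: (192,0) -> (194,0) [heading=0, draw]
    FD 19: (194,0) -> (213,0) [heading=0, draw]
    -- iteration 3/3 --
    FD 2: (213,0) -> (215,0) [heading=0, draw]
    FD 19: (215,0) -> (234,0) [heading=0, draw]
  ]
  -- iteration 4/4 --
  FD 15: (234,0) -> (249,0) [heading=0, draw]
  PD: pen down
  REPEAT 3 [
    -- iteration 1/3 --
    FD 2: (249,0) -> (251,0) [heading=0, draw]
    FD 19: (251,0) -> (270,0) [heading=0, draw]
    -- iteration 2/3 --
    FD 2: (270,0) -> (272,0) [heading=0, draw]
    FD 19: (272,0) -> (291,0) [heading=0, draw]
    -- iteration 3/3 --
    FD 2: (291,0) -> (293,0) [heading=0, draw]
    FD 19: (293,0) -> (312,0) [heading=0, draw]
  ]
]
RT 60: heading 0 -> 300
Final: pos=(312,0), heading=300, 28 segment(s) drawn
Segments drawn: 28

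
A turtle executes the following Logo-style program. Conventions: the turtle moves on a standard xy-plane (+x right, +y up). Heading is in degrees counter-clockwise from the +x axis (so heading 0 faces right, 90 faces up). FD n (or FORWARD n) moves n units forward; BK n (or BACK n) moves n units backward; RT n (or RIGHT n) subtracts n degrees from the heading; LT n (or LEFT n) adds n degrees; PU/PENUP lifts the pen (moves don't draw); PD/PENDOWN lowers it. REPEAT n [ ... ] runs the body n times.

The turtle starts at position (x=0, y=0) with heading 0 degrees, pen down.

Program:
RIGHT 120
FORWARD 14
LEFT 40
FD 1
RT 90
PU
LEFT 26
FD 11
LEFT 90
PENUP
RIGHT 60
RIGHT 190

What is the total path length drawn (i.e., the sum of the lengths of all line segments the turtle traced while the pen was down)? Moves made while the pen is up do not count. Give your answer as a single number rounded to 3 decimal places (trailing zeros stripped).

Executing turtle program step by step:
Start: pos=(0,0), heading=0, pen down
RT 120: heading 0 -> 240
FD 14: (0,0) -> (-7,-12.124) [heading=240, draw]
LT 40: heading 240 -> 280
FD 1: (-7,-12.124) -> (-6.826,-13.109) [heading=280, draw]
RT 90: heading 280 -> 190
PU: pen up
LT 26: heading 190 -> 216
FD 11: (-6.826,-13.109) -> (-15.726,-19.575) [heading=216, move]
LT 90: heading 216 -> 306
PU: pen up
RT 60: heading 306 -> 246
RT 190: heading 246 -> 56
Final: pos=(-15.726,-19.575), heading=56, 2 segment(s) drawn

Segment lengths:
  seg 1: (0,0) -> (-7,-12.124), length = 14
  seg 2: (-7,-12.124) -> (-6.826,-13.109), length = 1
Total = 15

Answer: 15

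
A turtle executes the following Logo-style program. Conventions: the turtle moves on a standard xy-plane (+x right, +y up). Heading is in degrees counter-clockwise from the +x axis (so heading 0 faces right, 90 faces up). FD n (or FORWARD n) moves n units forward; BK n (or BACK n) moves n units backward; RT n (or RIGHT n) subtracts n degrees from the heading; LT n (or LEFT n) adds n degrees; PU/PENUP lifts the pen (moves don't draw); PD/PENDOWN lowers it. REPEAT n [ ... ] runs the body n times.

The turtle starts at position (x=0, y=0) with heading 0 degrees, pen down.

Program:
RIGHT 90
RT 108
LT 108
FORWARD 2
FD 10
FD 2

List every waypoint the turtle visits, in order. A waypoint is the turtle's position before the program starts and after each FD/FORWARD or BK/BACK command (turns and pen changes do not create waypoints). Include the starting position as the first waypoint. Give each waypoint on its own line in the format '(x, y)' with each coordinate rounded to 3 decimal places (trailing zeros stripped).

Executing turtle program step by step:
Start: pos=(0,0), heading=0, pen down
RT 90: heading 0 -> 270
RT 108: heading 270 -> 162
LT 108: heading 162 -> 270
FD 2: (0,0) -> (0,-2) [heading=270, draw]
FD 10: (0,-2) -> (0,-12) [heading=270, draw]
FD 2: (0,-12) -> (0,-14) [heading=270, draw]
Final: pos=(0,-14), heading=270, 3 segment(s) drawn
Waypoints (4 total):
(0, 0)
(0, -2)
(0, -12)
(0, -14)

Answer: (0, 0)
(0, -2)
(0, -12)
(0, -14)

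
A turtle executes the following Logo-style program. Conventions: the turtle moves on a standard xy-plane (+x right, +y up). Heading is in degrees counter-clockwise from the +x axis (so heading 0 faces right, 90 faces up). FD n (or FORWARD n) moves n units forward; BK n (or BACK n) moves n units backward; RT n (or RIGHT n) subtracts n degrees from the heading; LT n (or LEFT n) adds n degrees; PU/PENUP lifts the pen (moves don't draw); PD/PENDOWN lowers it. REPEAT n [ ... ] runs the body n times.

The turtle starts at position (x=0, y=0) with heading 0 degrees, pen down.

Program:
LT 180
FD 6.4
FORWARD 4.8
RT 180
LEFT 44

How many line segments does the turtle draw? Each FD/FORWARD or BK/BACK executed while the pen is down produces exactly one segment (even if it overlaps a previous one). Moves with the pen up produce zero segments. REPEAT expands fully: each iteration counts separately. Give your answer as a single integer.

Executing turtle program step by step:
Start: pos=(0,0), heading=0, pen down
LT 180: heading 0 -> 180
FD 6.4: (0,0) -> (-6.4,0) [heading=180, draw]
FD 4.8: (-6.4,0) -> (-11.2,0) [heading=180, draw]
RT 180: heading 180 -> 0
LT 44: heading 0 -> 44
Final: pos=(-11.2,0), heading=44, 2 segment(s) drawn
Segments drawn: 2

Answer: 2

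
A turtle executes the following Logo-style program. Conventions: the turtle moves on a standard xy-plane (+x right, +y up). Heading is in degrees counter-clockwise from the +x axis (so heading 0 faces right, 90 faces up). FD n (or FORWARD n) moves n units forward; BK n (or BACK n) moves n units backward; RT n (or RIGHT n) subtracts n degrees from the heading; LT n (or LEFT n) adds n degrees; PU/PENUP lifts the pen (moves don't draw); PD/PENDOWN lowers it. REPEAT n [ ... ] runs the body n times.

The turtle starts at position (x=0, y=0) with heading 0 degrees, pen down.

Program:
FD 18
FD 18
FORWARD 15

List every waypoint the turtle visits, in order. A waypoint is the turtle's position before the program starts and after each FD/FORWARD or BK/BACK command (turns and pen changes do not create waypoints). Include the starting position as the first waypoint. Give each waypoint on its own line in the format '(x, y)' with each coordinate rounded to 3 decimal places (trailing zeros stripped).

Answer: (0, 0)
(18, 0)
(36, 0)
(51, 0)

Derivation:
Executing turtle program step by step:
Start: pos=(0,0), heading=0, pen down
FD 18: (0,0) -> (18,0) [heading=0, draw]
FD 18: (18,0) -> (36,0) [heading=0, draw]
FD 15: (36,0) -> (51,0) [heading=0, draw]
Final: pos=(51,0), heading=0, 3 segment(s) drawn
Waypoints (4 total):
(0, 0)
(18, 0)
(36, 0)
(51, 0)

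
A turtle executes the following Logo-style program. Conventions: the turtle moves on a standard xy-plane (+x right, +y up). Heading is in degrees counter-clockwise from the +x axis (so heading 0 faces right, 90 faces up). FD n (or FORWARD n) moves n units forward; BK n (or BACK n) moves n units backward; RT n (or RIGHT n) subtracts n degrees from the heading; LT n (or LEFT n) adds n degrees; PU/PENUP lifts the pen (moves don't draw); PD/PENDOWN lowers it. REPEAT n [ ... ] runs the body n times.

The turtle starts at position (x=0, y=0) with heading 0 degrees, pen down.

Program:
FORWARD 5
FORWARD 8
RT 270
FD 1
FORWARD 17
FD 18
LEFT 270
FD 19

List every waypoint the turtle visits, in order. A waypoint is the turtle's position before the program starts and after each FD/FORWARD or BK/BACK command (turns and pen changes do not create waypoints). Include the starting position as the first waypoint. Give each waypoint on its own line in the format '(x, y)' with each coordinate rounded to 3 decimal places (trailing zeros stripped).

Executing turtle program step by step:
Start: pos=(0,0), heading=0, pen down
FD 5: (0,0) -> (5,0) [heading=0, draw]
FD 8: (5,0) -> (13,0) [heading=0, draw]
RT 270: heading 0 -> 90
FD 1: (13,0) -> (13,1) [heading=90, draw]
FD 17: (13,1) -> (13,18) [heading=90, draw]
FD 18: (13,18) -> (13,36) [heading=90, draw]
LT 270: heading 90 -> 0
FD 19: (13,36) -> (32,36) [heading=0, draw]
Final: pos=(32,36), heading=0, 6 segment(s) drawn
Waypoints (7 total):
(0, 0)
(5, 0)
(13, 0)
(13, 1)
(13, 18)
(13, 36)
(32, 36)

Answer: (0, 0)
(5, 0)
(13, 0)
(13, 1)
(13, 18)
(13, 36)
(32, 36)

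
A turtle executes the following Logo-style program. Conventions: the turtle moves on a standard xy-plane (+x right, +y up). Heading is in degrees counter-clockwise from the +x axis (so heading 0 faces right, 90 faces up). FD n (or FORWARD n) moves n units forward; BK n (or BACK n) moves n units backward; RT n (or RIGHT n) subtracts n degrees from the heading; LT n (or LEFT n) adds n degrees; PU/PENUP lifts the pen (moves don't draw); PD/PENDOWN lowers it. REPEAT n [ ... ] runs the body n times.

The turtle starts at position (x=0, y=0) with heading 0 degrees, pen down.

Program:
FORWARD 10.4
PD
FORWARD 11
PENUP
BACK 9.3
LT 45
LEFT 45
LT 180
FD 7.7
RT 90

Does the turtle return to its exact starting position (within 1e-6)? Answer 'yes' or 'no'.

Executing turtle program step by step:
Start: pos=(0,0), heading=0, pen down
FD 10.4: (0,0) -> (10.4,0) [heading=0, draw]
PD: pen down
FD 11: (10.4,0) -> (21.4,0) [heading=0, draw]
PU: pen up
BK 9.3: (21.4,0) -> (12.1,0) [heading=0, move]
LT 45: heading 0 -> 45
LT 45: heading 45 -> 90
LT 180: heading 90 -> 270
FD 7.7: (12.1,0) -> (12.1,-7.7) [heading=270, move]
RT 90: heading 270 -> 180
Final: pos=(12.1,-7.7), heading=180, 2 segment(s) drawn

Start position: (0, 0)
Final position: (12.1, -7.7)
Distance = 14.342; >= 1e-6 -> NOT closed

Answer: no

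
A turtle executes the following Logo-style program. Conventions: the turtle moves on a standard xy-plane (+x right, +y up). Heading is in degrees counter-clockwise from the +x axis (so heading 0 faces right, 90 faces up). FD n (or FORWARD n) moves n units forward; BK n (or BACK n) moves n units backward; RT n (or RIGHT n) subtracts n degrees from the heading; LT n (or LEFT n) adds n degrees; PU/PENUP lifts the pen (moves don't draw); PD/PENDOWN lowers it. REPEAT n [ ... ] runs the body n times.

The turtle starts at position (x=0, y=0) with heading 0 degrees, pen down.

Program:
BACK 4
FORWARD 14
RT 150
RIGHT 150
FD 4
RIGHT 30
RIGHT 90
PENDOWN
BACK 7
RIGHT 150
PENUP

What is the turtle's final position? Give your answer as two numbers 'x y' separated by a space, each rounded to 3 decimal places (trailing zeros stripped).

Executing turtle program step by step:
Start: pos=(0,0), heading=0, pen down
BK 4: (0,0) -> (-4,0) [heading=0, draw]
FD 14: (-4,0) -> (10,0) [heading=0, draw]
RT 150: heading 0 -> 210
RT 150: heading 210 -> 60
FD 4: (10,0) -> (12,3.464) [heading=60, draw]
RT 30: heading 60 -> 30
RT 90: heading 30 -> 300
PD: pen down
BK 7: (12,3.464) -> (8.5,9.526) [heading=300, draw]
RT 150: heading 300 -> 150
PU: pen up
Final: pos=(8.5,9.526), heading=150, 4 segment(s) drawn

Answer: 8.5 9.526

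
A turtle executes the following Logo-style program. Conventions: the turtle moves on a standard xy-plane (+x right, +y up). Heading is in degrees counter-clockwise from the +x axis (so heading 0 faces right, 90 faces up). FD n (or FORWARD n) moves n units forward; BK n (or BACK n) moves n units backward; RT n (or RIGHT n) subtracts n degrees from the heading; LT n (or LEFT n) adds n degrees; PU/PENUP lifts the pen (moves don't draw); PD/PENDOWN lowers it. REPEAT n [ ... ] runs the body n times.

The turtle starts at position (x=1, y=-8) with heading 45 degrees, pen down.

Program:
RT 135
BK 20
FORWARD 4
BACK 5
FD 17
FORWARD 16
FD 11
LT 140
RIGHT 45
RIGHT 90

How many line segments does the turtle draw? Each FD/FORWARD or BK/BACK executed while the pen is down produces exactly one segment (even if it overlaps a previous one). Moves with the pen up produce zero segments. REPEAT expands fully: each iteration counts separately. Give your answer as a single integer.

Executing turtle program step by step:
Start: pos=(1,-8), heading=45, pen down
RT 135: heading 45 -> 270
BK 20: (1,-8) -> (1,12) [heading=270, draw]
FD 4: (1,12) -> (1,8) [heading=270, draw]
BK 5: (1,8) -> (1,13) [heading=270, draw]
FD 17: (1,13) -> (1,-4) [heading=270, draw]
FD 16: (1,-4) -> (1,-20) [heading=270, draw]
FD 11: (1,-20) -> (1,-31) [heading=270, draw]
LT 140: heading 270 -> 50
RT 45: heading 50 -> 5
RT 90: heading 5 -> 275
Final: pos=(1,-31), heading=275, 6 segment(s) drawn
Segments drawn: 6

Answer: 6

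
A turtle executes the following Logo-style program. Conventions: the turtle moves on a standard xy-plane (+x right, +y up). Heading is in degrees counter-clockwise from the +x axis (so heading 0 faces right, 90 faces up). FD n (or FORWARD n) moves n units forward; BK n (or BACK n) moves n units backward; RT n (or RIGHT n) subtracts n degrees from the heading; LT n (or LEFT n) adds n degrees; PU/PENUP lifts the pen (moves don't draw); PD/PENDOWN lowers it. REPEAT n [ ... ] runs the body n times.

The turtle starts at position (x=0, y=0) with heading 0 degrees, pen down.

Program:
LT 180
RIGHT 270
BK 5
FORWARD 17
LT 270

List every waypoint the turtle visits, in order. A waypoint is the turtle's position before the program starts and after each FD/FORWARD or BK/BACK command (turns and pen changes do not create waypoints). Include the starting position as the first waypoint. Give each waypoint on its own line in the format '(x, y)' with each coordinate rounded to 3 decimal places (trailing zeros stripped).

Answer: (0, 0)
(0, 5)
(0, -12)

Derivation:
Executing turtle program step by step:
Start: pos=(0,0), heading=0, pen down
LT 180: heading 0 -> 180
RT 270: heading 180 -> 270
BK 5: (0,0) -> (0,5) [heading=270, draw]
FD 17: (0,5) -> (0,-12) [heading=270, draw]
LT 270: heading 270 -> 180
Final: pos=(0,-12), heading=180, 2 segment(s) drawn
Waypoints (3 total):
(0, 0)
(0, 5)
(0, -12)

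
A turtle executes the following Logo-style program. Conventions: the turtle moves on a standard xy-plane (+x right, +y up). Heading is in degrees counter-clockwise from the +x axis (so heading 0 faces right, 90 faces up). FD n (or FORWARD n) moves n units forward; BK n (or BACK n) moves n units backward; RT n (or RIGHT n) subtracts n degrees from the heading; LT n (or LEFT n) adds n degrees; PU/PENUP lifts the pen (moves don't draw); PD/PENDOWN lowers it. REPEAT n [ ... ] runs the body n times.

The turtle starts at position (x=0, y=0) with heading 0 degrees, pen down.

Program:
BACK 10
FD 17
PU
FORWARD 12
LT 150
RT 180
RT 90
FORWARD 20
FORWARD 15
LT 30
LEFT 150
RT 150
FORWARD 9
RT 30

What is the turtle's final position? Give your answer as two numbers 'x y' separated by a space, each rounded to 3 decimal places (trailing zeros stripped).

Executing turtle program step by step:
Start: pos=(0,0), heading=0, pen down
BK 10: (0,0) -> (-10,0) [heading=0, draw]
FD 17: (-10,0) -> (7,0) [heading=0, draw]
PU: pen up
FD 12: (7,0) -> (19,0) [heading=0, move]
LT 150: heading 0 -> 150
RT 180: heading 150 -> 330
RT 90: heading 330 -> 240
FD 20: (19,0) -> (9,-17.321) [heading=240, move]
FD 15: (9,-17.321) -> (1.5,-30.311) [heading=240, move]
LT 30: heading 240 -> 270
LT 150: heading 270 -> 60
RT 150: heading 60 -> 270
FD 9: (1.5,-30.311) -> (1.5,-39.311) [heading=270, move]
RT 30: heading 270 -> 240
Final: pos=(1.5,-39.311), heading=240, 2 segment(s) drawn

Answer: 1.5 -39.311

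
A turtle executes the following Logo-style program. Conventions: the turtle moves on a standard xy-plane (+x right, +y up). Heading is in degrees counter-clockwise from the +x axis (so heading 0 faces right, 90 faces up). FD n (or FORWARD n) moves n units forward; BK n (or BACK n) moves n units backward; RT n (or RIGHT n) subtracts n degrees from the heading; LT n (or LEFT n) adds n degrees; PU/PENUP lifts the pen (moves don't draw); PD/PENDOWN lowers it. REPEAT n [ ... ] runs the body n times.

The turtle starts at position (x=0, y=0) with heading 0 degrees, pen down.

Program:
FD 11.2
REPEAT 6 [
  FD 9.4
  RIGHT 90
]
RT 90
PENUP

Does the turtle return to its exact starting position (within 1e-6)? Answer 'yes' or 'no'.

Executing turtle program step by step:
Start: pos=(0,0), heading=0, pen down
FD 11.2: (0,0) -> (11.2,0) [heading=0, draw]
REPEAT 6 [
  -- iteration 1/6 --
  FD 9.4: (11.2,0) -> (20.6,0) [heading=0, draw]
  RT 90: heading 0 -> 270
  -- iteration 2/6 --
  FD 9.4: (20.6,0) -> (20.6,-9.4) [heading=270, draw]
  RT 90: heading 270 -> 180
  -- iteration 3/6 --
  FD 9.4: (20.6,-9.4) -> (11.2,-9.4) [heading=180, draw]
  RT 90: heading 180 -> 90
  -- iteration 4/6 --
  FD 9.4: (11.2,-9.4) -> (11.2,0) [heading=90, draw]
  RT 90: heading 90 -> 0
  -- iteration 5/6 --
  FD 9.4: (11.2,0) -> (20.6,0) [heading=0, draw]
  RT 90: heading 0 -> 270
  -- iteration 6/6 --
  FD 9.4: (20.6,0) -> (20.6,-9.4) [heading=270, draw]
  RT 90: heading 270 -> 180
]
RT 90: heading 180 -> 90
PU: pen up
Final: pos=(20.6,-9.4), heading=90, 7 segment(s) drawn

Start position: (0, 0)
Final position: (20.6, -9.4)
Distance = 22.643; >= 1e-6 -> NOT closed

Answer: no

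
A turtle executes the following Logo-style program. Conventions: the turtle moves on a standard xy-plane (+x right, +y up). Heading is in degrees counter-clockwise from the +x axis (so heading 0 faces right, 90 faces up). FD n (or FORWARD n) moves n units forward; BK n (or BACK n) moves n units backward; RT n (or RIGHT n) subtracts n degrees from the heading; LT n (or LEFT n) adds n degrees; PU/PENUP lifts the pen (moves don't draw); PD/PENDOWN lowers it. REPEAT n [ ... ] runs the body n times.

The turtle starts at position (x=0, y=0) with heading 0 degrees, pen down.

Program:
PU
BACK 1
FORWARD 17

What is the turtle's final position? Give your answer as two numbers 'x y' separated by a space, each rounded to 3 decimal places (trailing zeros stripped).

Answer: 16 0

Derivation:
Executing turtle program step by step:
Start: pos=(0,0), heading=0, pen down
PU: pen up
BK 1: (0,0) -> (-1,0) [heading=0, move]
FD 17: (-1,0) -> (16,0) [heading=0, move]
Final: pos=(16,0), heading=0, 0 segment(s) drawn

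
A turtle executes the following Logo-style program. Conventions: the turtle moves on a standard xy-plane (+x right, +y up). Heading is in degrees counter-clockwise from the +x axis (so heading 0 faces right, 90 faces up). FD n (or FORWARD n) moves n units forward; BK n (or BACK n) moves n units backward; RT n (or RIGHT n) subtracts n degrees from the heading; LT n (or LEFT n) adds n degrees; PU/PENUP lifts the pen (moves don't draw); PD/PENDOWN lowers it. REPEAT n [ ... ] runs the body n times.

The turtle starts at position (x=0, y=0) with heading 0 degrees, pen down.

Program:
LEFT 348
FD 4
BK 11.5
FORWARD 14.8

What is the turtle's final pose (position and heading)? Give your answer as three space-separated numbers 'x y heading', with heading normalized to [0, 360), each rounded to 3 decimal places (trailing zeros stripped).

Answer: 7.14 -1.518 348

Derivation:
Executing turtle program step by step:
Start: pos=(0,0), heading=0, pen down
LT 348: heading 0 -> 348
FD 4: (0,0) -> (3.913,-0.832) [heading=348, draw]
BK 11.5: (3.913,-0.832) -> (-7.336,1.559) [heading=348, draw]
FD 14.8: (-7.336,1.559) -> (7.14,-1.518) [heading=348, draw]
Final: pos=(7.14,-1.518), heading=348, 3 segment(s) drawn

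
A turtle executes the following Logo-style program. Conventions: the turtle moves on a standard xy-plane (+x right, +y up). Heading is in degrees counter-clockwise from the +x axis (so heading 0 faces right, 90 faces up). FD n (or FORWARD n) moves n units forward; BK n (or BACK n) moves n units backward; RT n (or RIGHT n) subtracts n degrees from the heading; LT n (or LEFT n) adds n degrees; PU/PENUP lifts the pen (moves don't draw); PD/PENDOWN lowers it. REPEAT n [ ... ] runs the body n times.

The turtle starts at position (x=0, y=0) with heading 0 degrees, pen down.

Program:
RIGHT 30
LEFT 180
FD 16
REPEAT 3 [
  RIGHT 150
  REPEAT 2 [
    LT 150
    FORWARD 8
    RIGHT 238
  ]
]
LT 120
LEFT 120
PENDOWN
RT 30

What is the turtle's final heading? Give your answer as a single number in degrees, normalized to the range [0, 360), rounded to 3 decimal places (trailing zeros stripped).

Answer: 102

Derivation:
Executing turtle program step by step:
Start: pos=(0,0), heading=0, pen down
RT 30: heading 0 -> 330
LT 180: heading 330 -> 150
FD 16: (0,0) -> (-13.856,8) [heading=150, draw]
REPEAT 3 [
  -- iteration 1/3 --
  RT 150: heading 150 -> 0
  REPEAT 2 [
    -- iteration 1/2 --
    LT 150: heading 0 -> 150
    FD 8: (-13.856,8) -> (-20.785,12) [heading=150, draw]
    RT 238: heading 150 -> 272
    -- iteration 2/2 --
    LT 150: heading 272 -> 62
    FD 8: (-20.785,12) -> (-17.029,19.064) [heading=62, draw]
    RT 238: heading 62 -> 184
  ]
  -- iteration 2/3 --
  RT 150: heading 184 -> 34
  REPEAT 2 [
    -- iteration 1/2 --
    LT 150: heading 34 -> 184
    FD 8: (-17.029,19.064) -> (-25.009,18.506) [heading=184, draw]
    RT 238: heading 184 -> 306
    -- iteration 2/2 --
    LT 150: heading 306 -> 96
    FD 8: (-25.009,18.506) -> (-25.846,26.462) [heading=96, draw]
    RT 238: heading 96 -> 218
  ]
  -- iteration 3/3 --
  RT 150: heading 218 -> 68
  REPEAT 2 [
    -- iteration 1/2 --
    LT 150: heading 68 -> 218
    FD 8: (-25.846,26.462) -> (-32.15,21.536) [heading=218, draw]
    RT 238: heading 218 -> 340
    -- iteration 2/2 --
    LT 150: heading 340 -> 130
    FD 8: (-32.15,21.536) -> (-37.292,27.665) [heading=130, draw]
    RT 238: heading 130 -> 252
  ]
]
LT 120: heading 252 -> 12
LT 120: heading 12 -> 132
PD: pen down
RT 30: heading 132 -> 102
Final: pos=(-37.292,27.665), heading=102, 7 segment(s) drawn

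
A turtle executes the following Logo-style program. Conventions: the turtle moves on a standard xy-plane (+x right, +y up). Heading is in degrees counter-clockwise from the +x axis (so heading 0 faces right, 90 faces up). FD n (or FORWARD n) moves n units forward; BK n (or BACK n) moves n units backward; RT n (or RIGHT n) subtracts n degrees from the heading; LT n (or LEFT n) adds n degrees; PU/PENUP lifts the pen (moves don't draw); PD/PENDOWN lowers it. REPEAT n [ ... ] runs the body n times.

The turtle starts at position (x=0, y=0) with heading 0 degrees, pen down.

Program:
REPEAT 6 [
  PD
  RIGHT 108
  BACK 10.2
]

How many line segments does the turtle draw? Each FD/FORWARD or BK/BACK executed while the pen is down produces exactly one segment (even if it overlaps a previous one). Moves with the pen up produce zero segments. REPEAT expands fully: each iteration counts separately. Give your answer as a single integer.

Answer: 6

Derivation:
Executing turtle program step by step:
Start: pos=(0,0), heading=0, pen down
REPEAT 6 [
  -- iteration 1/6 --
  PD: pen down
  RT 108: heading 0 -> 252
  BK 10.2: (0,0) -> (3.152,9.701) [heading=252, draw]
  -- iteration 2/6 --
  PD: pen down
  RT 108: heading 252 -> 144
  BK 10.2: (3.152,9.701) -> (11.404,3.705) [heading=144, draw]
  -- iteration 3/6 --
  PD: pen down
  RT 108: heading 144 -> 36
  BK 10.2: (11.404,3.705) -> (3.152,-2.29) [heading=36, draw]
  -- iteration 4/6 --
  PD: pen down
  RT 108: heading 36 -> 288
  BK 10.2: (3.152,-2.29) -> (0,7.411) [heading=288, draw]
  -- iteration 5/6 --
  PD: pen down
  RT 108: heading 288 -> 180
  BK 10.2: (0,7.411) -> (10.2,7.411) [heading=180, draw]
  -- iteration 6/6 --
  PD: pen down
  RT 108: heading 180 -> 72
  BK 10.2: (10.2,7.411) -> (7.048,-2.29) [heading=72, draw]
]
Final: pos=(7.048,-2.29), heading=72, 6 segment(s) drawn
Segments drawn: 6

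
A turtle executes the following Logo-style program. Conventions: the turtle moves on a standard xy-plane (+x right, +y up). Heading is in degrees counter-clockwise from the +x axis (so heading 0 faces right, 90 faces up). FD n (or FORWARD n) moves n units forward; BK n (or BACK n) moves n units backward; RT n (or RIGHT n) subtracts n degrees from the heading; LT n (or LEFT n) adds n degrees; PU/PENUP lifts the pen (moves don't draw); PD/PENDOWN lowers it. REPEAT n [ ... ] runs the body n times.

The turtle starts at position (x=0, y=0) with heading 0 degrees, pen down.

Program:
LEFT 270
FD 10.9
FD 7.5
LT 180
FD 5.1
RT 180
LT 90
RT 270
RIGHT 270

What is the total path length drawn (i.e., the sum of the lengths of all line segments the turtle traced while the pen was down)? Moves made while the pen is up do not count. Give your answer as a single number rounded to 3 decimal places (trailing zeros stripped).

Answer: 23.5

Derivation:
Executing turtle program step by step:
Start: pos=(0,0), heading=0, pen down
LT 270: heading 0 -> 270
FD 10.9: (0,0) -> (0,-10.9) [heading=270, draw]
FD 7.5: (0,-10.9) -> (0,-18.4) [heading=270, draw]
LT 180: heading 270 -> 90
FD 5.1: (0,-18.4) -> (0,-13.3) [heading=90, draw]
RT 180: heading 90 -> 270
LT 90: heading 270 -> 0
RT 270: heading 0 -> 90
RT 270: heading 90 -> 180
Final: pos=(0,-13.3), heading=180, 3 segment(s) drawn

Segment lengths:
  seg 1: (0,0) -> (0,-10.9), length = 10.9
  seg 2: (0,-10.9) -> (0,-18.4), length = 7.5
  seg 3: (0,-18.4) -> (0,-13.3), length = 5.1
Total = 23.5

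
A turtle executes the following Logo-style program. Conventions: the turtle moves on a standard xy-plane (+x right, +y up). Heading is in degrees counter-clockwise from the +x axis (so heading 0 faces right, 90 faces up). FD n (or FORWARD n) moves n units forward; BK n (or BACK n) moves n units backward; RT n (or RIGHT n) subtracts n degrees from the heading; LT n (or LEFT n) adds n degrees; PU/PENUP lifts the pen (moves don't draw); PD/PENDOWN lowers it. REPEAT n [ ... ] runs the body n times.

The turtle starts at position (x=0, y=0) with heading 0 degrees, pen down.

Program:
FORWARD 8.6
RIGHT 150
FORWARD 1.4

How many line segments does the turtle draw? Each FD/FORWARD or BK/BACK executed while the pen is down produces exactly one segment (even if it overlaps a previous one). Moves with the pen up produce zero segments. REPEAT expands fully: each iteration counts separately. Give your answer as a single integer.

Executing turtle program step by step:
Start: pos=(0,0), heading=0, pen down
FD 8.6: (0,0) -> (8.6,0) [heading=0, draw]
RT 150: heading 0 -> 210
FD 1.4: (8.6,0) -> (7.388,-0.7) [heading=210, draw]
Final: pos=(7.388,-0.7), heading=210, 2 segment(s) drawn
Segments drawn: 2

Answer: 2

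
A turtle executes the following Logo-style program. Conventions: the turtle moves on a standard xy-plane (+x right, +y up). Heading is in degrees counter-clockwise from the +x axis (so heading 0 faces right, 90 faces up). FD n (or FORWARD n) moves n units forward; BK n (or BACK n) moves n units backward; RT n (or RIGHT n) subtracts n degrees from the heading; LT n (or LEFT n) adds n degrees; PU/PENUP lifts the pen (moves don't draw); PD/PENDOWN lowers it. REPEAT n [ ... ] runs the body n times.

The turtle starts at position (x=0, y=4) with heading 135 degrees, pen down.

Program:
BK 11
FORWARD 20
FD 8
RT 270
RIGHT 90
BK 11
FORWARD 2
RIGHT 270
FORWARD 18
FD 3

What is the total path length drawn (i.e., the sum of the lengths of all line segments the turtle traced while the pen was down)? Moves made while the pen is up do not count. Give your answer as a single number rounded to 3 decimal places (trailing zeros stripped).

Answer: 73

Derivation:
Executing turtle program step by step:
Start: pos=(0,4), heading=135, pen down
BK 11: (0,4) -> (7.778,-3.778) [heading=135, draw]
FD 20: (7.778,-3.778) -> (-6.364,10.364) [heading=135, draw]
FD 8: (-6.364,10.364) -> (-12.021,16.021) [heading=135, draw]
RT 270: heading 135 -> 225
RT 90: heading 225 -> 135
BK 11: (-12.021,16.021) -> (-4.243,8.243) [heading=135, draw]
FD 2: (-4.243,8.243) -> (-5.657,9.657) [heading=135, draw]
RT 270: heading 135 -> 225
FD 18: (-5.657,9.657) -> (-18.385,-3.071) [heading=225, draw]
FD 3: (-18.385,-3.071) -> (-20.506,-5.192) [heading=225, draw]
Final: pos=(-20.506,-5.192), heading=225, 7 segment(s) drawn

Segment lengths:
  seg 1: (0,4) -> (7.778,-3.778), length = 11
  seg 2: (7.778,-3.778) -> (-6.364,10.364), length = 20
  seg 3: (-6.364,10.364) -> (-12.021,16.021), length = 8
  seg 4: (-12.021,16.021) -> (-4.243,8.243), length = 11
  seg 5: (-4.243,8.243) -> (-5.657,9.657), length = 2
  seg 6: (-5.657,9.657) -> (-18.385,-3.071), length = 18
  seg 7: (-18.385,-3.071) -> (-20.506,-5.192), length = 3
Total = 73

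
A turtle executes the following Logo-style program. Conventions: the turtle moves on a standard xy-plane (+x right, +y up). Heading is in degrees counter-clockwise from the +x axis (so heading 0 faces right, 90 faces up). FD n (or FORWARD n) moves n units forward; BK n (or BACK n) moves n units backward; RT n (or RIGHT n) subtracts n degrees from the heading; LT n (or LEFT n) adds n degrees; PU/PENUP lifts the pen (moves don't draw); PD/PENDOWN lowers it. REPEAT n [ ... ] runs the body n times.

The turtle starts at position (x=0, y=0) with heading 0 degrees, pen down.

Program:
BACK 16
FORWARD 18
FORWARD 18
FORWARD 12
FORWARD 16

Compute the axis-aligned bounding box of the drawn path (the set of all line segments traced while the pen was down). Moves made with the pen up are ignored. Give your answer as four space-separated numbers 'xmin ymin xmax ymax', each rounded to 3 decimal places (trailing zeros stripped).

Executing turtle program step by step:
Start: pos=(0,0), heading=0, pen down
BK 16: (0,0) -> (-16,0) [heading=0, draw]
FD 18: (-16,0) -> (2,0) [heading=0, draw]
FD 18: (2,0) -> (20,0) [heading=0, draw]
FD 12: (20,0) -> (32,0) [heading=0, draw]
FD 16: (32,0) -> (48,0) [heading=0, draw]
Final: pos=(48,0), heading=0, 5 segment(s) drawn

Segment endpoints: x in {-16, 0, 2, 20, 32, 48}, y in {0}
xmin=-16, ymin=0, xmax=48, ymax=0

Answer: -16 0 48 0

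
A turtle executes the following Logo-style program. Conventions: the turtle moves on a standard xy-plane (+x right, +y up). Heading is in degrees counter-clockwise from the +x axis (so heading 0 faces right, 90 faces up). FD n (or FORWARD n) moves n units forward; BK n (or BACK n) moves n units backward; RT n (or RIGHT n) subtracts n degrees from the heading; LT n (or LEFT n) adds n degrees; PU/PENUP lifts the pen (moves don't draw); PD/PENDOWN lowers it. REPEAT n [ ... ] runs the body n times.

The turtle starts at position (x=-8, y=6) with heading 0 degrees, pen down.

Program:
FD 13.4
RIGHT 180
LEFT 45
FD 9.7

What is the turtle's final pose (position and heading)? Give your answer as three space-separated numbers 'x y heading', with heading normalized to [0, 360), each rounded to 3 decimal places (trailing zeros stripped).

Executing turtle program step by step:
Start: pos=(-8,6), heading=0, pen down
FD 13.4: (-8,6) -> (5.4,6) [heading=0, draw]
RT 180: heading 0 -> 180
LT 45: heading 180 -> 225
FD 9.7: (5.4,6) -> (-1.459,-0.859) [heading=225, draw]
Final: pos=(-1.459,-0.859), heading=225, 2 segment(s) drawn

Answer: -1.459 -0.859 225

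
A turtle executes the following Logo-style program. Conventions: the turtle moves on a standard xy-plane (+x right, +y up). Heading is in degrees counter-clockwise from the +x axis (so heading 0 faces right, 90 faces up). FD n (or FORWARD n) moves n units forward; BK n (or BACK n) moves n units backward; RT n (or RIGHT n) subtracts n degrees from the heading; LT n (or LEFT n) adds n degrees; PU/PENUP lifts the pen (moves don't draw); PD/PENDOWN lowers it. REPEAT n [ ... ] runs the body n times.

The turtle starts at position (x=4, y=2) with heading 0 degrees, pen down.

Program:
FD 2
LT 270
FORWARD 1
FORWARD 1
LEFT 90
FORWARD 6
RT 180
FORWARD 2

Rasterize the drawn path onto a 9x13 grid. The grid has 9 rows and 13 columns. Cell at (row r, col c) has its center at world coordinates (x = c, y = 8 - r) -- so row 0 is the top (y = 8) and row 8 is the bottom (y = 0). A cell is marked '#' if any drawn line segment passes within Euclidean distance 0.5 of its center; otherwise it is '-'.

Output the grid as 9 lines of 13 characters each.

Answer: -------------
-------------
-------------
-------------
-------------
-------------
----###------
------#------
------#######

Derivation:
Segment 0: (4,2) -> (6,2)
Segment 1: (6,2) -> (6,1)
Segment 2: (6,1) -> (6,0)
Segment 3: (6,0) -> (12,-0)
Segment 4: (12,-0) -> (10,-0)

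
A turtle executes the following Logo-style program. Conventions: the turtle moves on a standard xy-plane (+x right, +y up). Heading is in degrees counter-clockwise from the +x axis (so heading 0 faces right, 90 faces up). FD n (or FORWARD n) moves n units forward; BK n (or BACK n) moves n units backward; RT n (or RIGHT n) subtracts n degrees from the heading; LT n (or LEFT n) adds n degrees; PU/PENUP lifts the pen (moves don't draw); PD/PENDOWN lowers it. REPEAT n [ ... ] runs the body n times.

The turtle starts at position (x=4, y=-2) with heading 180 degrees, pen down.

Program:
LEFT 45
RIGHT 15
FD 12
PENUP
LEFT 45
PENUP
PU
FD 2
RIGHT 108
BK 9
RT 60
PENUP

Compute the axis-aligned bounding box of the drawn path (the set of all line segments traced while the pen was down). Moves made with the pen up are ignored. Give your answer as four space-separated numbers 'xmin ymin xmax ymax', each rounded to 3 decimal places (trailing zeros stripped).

Executing turtle program step by step:
Start: pos=(4,-2), heading=180, pen down
LT 45: heading 180 -> 225
RT 15: heading 225 -> 210
FD 12: (4,-2) -> (-6.392,-8) [heading=210, draw]
PU: pen up
LT 45: heading 210 -> 255
PU: pen up
PU: pen up
FD 2: (-6.392,-8) -> (-6.91,-9.932) [heading=255, move]
RT 108: heading 255 -> 147
BK 9: (-6.91,-9.932) -> (0.638,-14.834) [heading=147, move]
RT 60: heading 147 -> 87
PU: pen up
Final: pos=(0.638,-14.834), heading=87, 1 segment(s) drawn

Segment endpoints: x in {-6.392, 4}, y in {-8, -2}
xmin=-6.392, ymin=-8, xmax=4, ymax=-2

Answer: -6.392 -8 4 -2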